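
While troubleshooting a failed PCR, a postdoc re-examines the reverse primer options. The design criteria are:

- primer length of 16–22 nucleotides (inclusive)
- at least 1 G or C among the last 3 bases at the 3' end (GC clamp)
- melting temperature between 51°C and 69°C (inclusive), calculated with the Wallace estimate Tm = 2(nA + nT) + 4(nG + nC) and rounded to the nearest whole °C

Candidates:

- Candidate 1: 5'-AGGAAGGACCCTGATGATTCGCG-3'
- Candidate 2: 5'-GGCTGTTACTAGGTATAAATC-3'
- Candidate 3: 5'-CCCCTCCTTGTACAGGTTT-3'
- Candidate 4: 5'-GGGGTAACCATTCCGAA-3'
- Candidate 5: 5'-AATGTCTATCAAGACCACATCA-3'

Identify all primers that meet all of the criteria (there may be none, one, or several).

Candidate 2, Candidate 4 and Candidate 5.

Candidate 1 (23 nt, A=6 T=4 G=8 C=5): length 23, outside 16–22 ✗; 3' end GCG has 3 G/C ✓; Tm = 2·10 + 4·13 = 72°C, outside 51–69°C ✗ — fails.
Candidate 2 (21 nt, A=6 T=7 G=5 C=3): length 21 ✓; 3' end ATC has 1 G/C ✓; Tm = 2·13 + 4·8 = 58°C ✓ — passes.
Candidate 3 (19 nt, A=2 T=7 G=3 C=7): length 19 ✓; 3' end TTT has 0 G/C, need ≥1 ✗; Tm = 2·9 + 4·10 = 58°C ✓ — fails.
Candidate 4 (17 nt, A=5 T=3 G=5 C=4): length 17 ✓; 3' end GAA has 1 G/C ✓; Tm = 2·8 + 4·9 = 52°C ✓ — passes.
Candidate 5 (22 nt, A=9 T=5 G=2 C=6): length 22 ✓; 3' end TCA has 1 G/C ✓; Tm = 2·14 + 4·8 = 60°C ✓ — passes.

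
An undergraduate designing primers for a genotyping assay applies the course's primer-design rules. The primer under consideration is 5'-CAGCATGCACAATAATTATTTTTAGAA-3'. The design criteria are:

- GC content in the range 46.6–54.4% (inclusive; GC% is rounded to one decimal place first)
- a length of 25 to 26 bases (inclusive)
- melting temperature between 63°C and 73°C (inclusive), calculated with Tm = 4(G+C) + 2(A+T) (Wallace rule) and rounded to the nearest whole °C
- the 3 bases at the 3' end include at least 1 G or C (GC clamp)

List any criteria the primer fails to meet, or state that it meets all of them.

Fails: GC content, length.

Base counts: A=11, T=9, G=3, C=4 (length 27).
GC content: GC 7/27 = 25.9%, outside 46.6–54.4% ✗
length: length 27, outside 25–26 ✗
Tm: Tm = 2·20 + 4·7 = 68°C ✓
GC clamp: 3' end GAA has 1 G/C ✓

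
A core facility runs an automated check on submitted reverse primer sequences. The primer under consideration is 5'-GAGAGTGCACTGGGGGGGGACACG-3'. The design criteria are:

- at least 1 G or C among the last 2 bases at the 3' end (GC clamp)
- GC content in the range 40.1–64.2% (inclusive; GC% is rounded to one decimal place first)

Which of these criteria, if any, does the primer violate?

Base counts: A=5, T=2, G=13, C=4 (length 24).
GC clamp: 3' end CG has 2 G/C ✓
GC content: GC 17/24 = 70.8%, outside 40.1–64.2% ✗

Fails: GC content.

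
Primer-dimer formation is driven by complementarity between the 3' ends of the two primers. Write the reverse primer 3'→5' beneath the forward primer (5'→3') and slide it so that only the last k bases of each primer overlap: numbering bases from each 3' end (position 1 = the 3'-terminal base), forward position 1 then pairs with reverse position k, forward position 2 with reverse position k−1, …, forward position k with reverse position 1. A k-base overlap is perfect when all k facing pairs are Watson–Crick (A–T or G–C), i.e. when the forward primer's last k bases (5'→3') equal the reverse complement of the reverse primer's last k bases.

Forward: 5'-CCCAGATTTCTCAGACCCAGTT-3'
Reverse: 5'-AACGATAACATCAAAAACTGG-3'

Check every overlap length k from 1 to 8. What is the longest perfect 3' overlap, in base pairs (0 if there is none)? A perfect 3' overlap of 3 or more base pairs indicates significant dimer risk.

Last 8 bases (5'→3') — forward …ACCCAGTT, reverse …AAAACTGG.
Reverse complement of the reverse primer's last 8 bases: CCAGTTTT; its first k bases are the reverse complement of the reverse primer's last k bases, so a perfect k-base overlap needs the forward primer's last k bases to equal them.
Comparing (forward last k vs required): k=1: T vs C ✗; k=2: TT vs CC ✗; k=3: GTT vs CCA ✗; k=4: AGTT vs CCAG ✗; k=5: CAGTT vs CCAGT ✗; k=6: CCAGTT vs CCAGTT ✓; k=7: CCCAGTT vs CCAGTTT ✗; k=8: ACCCAGTT vs CCAGTTTT ✗.
Only k = 6 is perfect, so the longest perfect 3' overlap is 6.

Longest perfect overlap: 6 complementary base pairs; significant dimer risk (threshold 3).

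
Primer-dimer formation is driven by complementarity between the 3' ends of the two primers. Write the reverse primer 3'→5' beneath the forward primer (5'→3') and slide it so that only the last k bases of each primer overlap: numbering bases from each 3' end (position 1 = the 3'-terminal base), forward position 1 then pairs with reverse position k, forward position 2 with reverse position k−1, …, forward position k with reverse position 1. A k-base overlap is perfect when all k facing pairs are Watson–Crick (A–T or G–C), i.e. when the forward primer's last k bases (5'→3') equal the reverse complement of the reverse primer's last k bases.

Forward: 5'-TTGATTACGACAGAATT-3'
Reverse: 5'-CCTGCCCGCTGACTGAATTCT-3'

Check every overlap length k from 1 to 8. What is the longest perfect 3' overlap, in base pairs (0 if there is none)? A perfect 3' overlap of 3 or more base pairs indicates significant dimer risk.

Longest perfect overlap: 6 complementary base pairs; significant dimer risk (threshold 3).

Last 8 bases (5'→3') — forward …ACAGAATT, reverse …TGAATTCT.
Reverse complement of the reverse primer's last 8 bases: AGAATTCA; its first k bases are the reverse complement of the reverse primer's last k bases, so a perfect k-base overlap needs the forward primer's last k bases to equal them.
Comparing (forward last k vs required): k=1: T vs A ✗; k=2: TT vs AG ✗; k=3: ATT vs AGA ✗; k=4: AATT vs AGAA ✗; k=5: GAATT vs AGAAT ✗; k=6: AGAATT vs AGAATT ✓; k=7: CAGAATT vs AGAATTC ✗; k=8: ACAGAATT vs AGAATTCA ✗.
Only k = 6 is perfect, so the longest perfect 3' overlap is 6.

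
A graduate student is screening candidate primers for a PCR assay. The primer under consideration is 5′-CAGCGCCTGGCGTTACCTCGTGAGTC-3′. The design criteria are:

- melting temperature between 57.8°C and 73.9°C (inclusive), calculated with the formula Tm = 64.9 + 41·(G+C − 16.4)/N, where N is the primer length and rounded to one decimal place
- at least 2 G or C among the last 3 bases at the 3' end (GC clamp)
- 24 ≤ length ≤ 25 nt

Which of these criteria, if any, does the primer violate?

Fails: length.

Base counts: A=3, T=6, G=8, C=9 (length 26).
Tm: Tm = 64.9 + 41·(17 − 16.4)/26 = 65.8°C ✓
GC clamp: 3' end GTC has 2 G/C ✓
length: length 26, outside 24–25 ✗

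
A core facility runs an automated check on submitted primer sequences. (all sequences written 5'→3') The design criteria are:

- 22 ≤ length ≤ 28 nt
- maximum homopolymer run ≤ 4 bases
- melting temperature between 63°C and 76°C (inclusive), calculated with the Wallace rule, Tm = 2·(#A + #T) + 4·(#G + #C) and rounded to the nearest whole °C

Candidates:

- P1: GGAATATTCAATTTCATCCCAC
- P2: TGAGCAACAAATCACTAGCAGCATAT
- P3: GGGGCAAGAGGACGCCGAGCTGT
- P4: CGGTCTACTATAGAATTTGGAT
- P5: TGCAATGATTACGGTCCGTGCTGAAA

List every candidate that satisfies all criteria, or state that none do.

P2 and P5.

P1 (22 nt, A=7 T=7 G=2 C=6): length 22 ✓; longest run = 3 ✓; Tm = 2·14 + 4·8 = 60°C, outside 63–76°C ✗ — fails.
P2 (26 nt, A=11 T=5 G=4 C=6): length 26 ✓; longest run = 3 ✓; Tm = 2·16 + 4·10 = 72°C ✓ — passes.
P3 (23 nt, A=5 T=2 G=11 C=5): length 23 ✓; longest run = 4 ✓; Tm = 2·7 + 4·16 = 78°C, outside 63–76°C ✗ — fails.
P4 (22 nt, A=6 T=8 G=5 C=3): length 22 ✓; longest run = 3 ✓; Tm = 2·14 + 4·8 = 60°C, outside 63–76°C ✗ — fails.
P5 (26 nt, A=7 T=7 G=7 C=5): length 26 ✓; longest run = 3 ✓; Tm = 2·14 + 4·12 = 76°C ✓ — passes.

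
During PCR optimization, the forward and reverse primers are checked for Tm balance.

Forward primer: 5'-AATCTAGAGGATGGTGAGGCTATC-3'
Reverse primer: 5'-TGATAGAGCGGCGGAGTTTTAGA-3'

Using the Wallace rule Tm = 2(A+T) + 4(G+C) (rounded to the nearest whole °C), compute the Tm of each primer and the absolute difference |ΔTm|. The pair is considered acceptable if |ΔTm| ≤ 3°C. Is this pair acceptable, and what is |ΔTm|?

Forward: A=7 T=6 G=8 C=3 → Tm = 2·13 + 4·11 = 70°C.
Reverse: A=6 T=6 G=9 C=2 → Tm = 2·12 + 4·11 = 68°C.
|ΔTm| = |70 − 68| = 2°C, ≤ 3°C.

|ΔTm| = 2°C; the pair is acceptable.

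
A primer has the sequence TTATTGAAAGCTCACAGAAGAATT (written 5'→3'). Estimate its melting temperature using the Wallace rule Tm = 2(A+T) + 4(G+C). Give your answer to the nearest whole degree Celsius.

62°C

Base counts: A=10, T=7, G=4, C=3 (length 24).
Tm = 2·(10+7) + 4·(4+3) = 2·17 + 4·7 = 34 + 28 = 62°C.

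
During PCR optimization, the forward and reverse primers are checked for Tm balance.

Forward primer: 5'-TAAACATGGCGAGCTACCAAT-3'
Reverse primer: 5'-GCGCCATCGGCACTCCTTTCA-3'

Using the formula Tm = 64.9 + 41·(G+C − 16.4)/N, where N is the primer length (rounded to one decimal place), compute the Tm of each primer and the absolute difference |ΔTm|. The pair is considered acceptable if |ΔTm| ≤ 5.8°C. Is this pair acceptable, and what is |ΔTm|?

Forward: G+C = 9, N = 21 → Tm = 64.9 + 41·(9 − 16.4)/21 = 50.5°C.
Reverse: G+C = 13, N = 21 → Tm = 64.9 + 41·(13 − 16.4)/21 = 58.3°C.
|ΔTm| = |50.5 − 58.3| = 7.8°C, > 5.8°C.

|ΔTm| = 7.8°C; the pair is not acceptable.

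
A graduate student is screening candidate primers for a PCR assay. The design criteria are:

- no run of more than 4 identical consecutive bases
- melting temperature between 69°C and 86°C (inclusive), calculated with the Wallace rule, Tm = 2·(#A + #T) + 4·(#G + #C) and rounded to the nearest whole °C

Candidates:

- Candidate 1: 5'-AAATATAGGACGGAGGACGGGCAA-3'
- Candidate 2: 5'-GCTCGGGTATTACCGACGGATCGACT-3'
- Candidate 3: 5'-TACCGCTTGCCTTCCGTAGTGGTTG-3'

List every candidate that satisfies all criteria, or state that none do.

Candidate 1, Candidate 2 and Candidate 3.

Candidate 1 (24 nt, A=10 T=2 G=9 C=3): longest run = 3 ✓; Tm = 2·12 + 4·12 = 72°C ✓ — passes.
Candidate 2 (26 nt, A=5 T=6 G=8 C=7): longest run = 3 ✓; Tm = 2·11 + 4·15 = 82°C ✓ — passes.
Candidate 3 (25 nt, A=2 T=9 G=7 C=7): longest run = 2 ✓; Tm = 2·11 + 4·14 = 78°C ✓ — passes.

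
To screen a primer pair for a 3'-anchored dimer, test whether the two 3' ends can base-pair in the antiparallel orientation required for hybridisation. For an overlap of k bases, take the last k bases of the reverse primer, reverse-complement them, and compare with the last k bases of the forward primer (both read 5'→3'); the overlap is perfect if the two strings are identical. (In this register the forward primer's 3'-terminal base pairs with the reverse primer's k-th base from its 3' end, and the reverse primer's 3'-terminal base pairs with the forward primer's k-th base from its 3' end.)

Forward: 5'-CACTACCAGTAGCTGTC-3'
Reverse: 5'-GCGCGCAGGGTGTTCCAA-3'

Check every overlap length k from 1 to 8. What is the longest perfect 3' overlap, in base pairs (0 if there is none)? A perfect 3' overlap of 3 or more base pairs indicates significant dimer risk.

Last 8 bases (5'→3') — forward …TAGCTGTC, reverse …TGTTCCAA.
Reverse complement of the reverse primer's last 8 bases: TTGGAACA; its first k bases are the reverse complement of the reverse primer's last k bases, so a perfect k-base overlap needs the forward primer's last k bases to equal them.
Comparing (forward last k vs required): k=1: C vs T ✗; k=2: TC vs TT ✗; k=3: GTC vs TTG ✗; k=4: TGTC vs TTGG ✗; k=5: CTGTC vs TTGGA ✗; k=6: GCTGTC vs TTGGAA ✗; k=7: AGCTGTC vs TTGGAAC ✗; k=8: TAGCTGTC vs TTGGAACA ✗.
No overlap length from 1 to 8 is perfect, so the longest perfect 3' overlap is 0.

Longest perfect overlap: 0 complementary base pairs; below the dimer-risk threshold (threshold 3).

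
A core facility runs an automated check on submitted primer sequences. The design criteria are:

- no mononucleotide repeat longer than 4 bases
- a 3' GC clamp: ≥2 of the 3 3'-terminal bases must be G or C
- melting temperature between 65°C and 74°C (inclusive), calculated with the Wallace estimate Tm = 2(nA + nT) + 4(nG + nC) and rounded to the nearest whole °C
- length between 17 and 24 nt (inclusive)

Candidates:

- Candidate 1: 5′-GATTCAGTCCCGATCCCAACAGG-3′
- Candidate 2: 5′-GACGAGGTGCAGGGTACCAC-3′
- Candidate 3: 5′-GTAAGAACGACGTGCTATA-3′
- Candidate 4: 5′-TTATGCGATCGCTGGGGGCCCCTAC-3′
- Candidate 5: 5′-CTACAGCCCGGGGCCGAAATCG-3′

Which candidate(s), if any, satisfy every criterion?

Candidate 1 (23 nt, A=6 T=4 G=5 C=8): longest run = 3 ✓; 3' end AGG has 2 G/C ✓; Tm = 2·10 + 4·13 = 72°C ✓; length 23 ✓ — passes.
Candidate 2 (20 nt, A=5 T=2 G=8 C=5): longest run = 3 ✓; 3' end CAC has 2 G/C ✓; Tm = 2·7 + 4·13 = 66°C ✓; length 20 ✓ — passes.
Candidate 3 (19 nt, A=7 T=4 G=5 C=3): longest run = 2 ✓; 3' end ATA has 0 G/C, need ≥2 ✗; Tm = 2·11 + 4·8 = 54°C, outside 65–74°C ✗; length 19 ✓ — fails.
Candidate 4 (25 nt, A=3 T=6 G=8 C=8): longest run = 5, exceeds 4 ✗; 3' end TAC has 1 G/C, need ≥2 ✗; Tm = 2·9 + 4·16 = 82°C, outside 65–74°C ✗; length 25, outside 17–24 ✗ — fails.
Candidate 5 (22 nt, A=5 T=2 G=7 C=8): longest run = 4 ✓; 3' end TCG has 2 G/C ✓; Tm = 2·7 + 4·15 = 74°C ✓; length 22 ✓ — passes.

Candidate 1, Candidate 2 and Candidate 5.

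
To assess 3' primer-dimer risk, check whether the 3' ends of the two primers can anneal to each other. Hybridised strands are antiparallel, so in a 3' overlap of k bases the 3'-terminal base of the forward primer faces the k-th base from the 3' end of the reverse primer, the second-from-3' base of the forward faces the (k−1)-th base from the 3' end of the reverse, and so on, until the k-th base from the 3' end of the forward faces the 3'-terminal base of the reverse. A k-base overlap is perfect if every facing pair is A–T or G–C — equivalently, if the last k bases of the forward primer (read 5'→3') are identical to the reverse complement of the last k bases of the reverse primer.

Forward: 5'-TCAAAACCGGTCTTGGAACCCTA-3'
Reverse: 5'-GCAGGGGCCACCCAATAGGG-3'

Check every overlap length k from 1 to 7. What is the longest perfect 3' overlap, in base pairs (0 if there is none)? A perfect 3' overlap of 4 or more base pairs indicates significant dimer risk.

Longest perfect overlap: 5 complementary base pairs; significant dimer risk (threshold 4).

Last 7 bases (5'→3') — forward …AACCCTA, reverse …AATAGGG.
Reverse complement of the reverse primer's last 7 bases: CCCTATT; its first k bases are the reverse complement of the reverse primer's last k bases, so a perfect k-base overlap needs the forward primer's last k bases to equal them.
Comparing (forward last k vs required): k=1: A vs C ✗; k=2: TA vs CC ✗; k=3: CTA vs CCC ✗; k=4: CCTA vs CCCT ✗; k=5: CCCTA vs CCCTA ✓; k=6: ACCCTA vs CCCTAT ✗; k=7: AACCCTA vs CCCTATT ✗.
Only k = 5 is perfect, so the longest perfect 3' overlap is 5.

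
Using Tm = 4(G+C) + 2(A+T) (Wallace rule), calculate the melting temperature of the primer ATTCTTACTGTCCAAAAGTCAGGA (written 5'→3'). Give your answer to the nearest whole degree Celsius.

66°C

Base counts: A=8, T=7, G=4, C=5 (length 24).
Tm = 2·(8+7) + 4·(4+5) = 2·15 + 4·9 = 30 + 36 = 66°C.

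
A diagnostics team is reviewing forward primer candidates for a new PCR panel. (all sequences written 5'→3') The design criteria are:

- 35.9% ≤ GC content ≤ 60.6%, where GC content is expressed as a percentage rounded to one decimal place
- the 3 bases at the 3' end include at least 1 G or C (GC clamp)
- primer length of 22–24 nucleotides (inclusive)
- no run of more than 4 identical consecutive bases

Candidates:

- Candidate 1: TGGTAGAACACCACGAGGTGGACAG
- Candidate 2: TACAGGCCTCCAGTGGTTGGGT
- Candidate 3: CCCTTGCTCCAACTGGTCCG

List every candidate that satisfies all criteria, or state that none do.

Candidate 2 only.

Candidate 1 (25 nt, A=8 T=3 G=9 C=5): GC 14/25 = 56.0% ✓; 3' end CAG has 2 G/C ✓; length 25, outside 22–24 ✗; longest run = 2 ✓ — fails.
Candidate 2 (22 nt, A=3 T=6 G=8 C=5): GC 13/22 = 59.1% ✓; 3' end GGT has 2 G/C ✓; length 22 ✓; longest run = 3 ✓ — passes.
Candidate 3 (20 nt, A=2 T=5 G=4 C=9): GC 13/20 = 65.0%, outside 35.9–60.6% ✗; 3' end CCG has 3 G/C ✓; length 20, outside 22–24 ✗; longest run = 3 ✓ — fails.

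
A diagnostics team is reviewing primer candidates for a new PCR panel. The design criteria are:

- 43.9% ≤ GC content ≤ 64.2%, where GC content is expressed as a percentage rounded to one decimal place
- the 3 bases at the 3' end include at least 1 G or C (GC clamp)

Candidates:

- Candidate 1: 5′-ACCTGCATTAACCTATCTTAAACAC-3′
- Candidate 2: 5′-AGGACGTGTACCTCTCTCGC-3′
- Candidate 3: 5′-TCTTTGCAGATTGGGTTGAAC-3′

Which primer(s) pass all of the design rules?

Candidate 1 (25 nt, A=9 T=7 G=1 C=8): GC 9/25 = 36.0%, outside 43.9–64.2% ✗; 3' end CAC has 2 G/C ✓ — fails.
Candidate 2 (20 nt, A=3 T=5 G=5 C=7): GC 12/20 = 60.0% ✓; 3' end CGC has 3 G/C ✓ — passes.
Candidate 3 (21 nt, A=4 T=8 G=6 C=3): GC 9/21 = 42.9%, outside 43.9–64.2% ✗; 3' end AAC has 1 G/C ✓ — fails.

Candidate 2 only.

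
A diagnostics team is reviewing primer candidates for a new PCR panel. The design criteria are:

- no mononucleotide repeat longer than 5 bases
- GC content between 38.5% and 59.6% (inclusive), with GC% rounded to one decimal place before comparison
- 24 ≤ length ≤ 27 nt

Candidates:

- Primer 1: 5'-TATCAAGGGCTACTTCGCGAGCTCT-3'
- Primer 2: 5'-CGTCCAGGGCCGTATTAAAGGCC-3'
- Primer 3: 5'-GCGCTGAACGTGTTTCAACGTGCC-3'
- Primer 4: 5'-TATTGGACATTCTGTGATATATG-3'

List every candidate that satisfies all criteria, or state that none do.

Primer 1 (25 nt, A=5 T=7 G=6 C=7): longest run = 3 ✓; GC 13/25 = 52.0% ✓; length 25 ✓ — passes.
Primer 2 (23 nt, A=5 T=4 G=7 C=7): longest run = 3 ✓; GC 14/23 = 60.9%, outside 38.5–59.6% ✗; length 23, outside 24–27 ✗ — fails.
Primer 3 (24 nt, A=4 T=6 G=7 C=7): longest run = 3 ✓; GC 14/24 = 58.3% ✓; length 24 ✓ — passes.
Primer 4 (23 nt, A=6 T=10 G=5 C=2): longest run = 2 ✓; GC 7/23 = 30.4%, outside 38.5–59.6% ✗; length 23, outside 24–27 ✗ — fails.

Primer 1 and Primer 3.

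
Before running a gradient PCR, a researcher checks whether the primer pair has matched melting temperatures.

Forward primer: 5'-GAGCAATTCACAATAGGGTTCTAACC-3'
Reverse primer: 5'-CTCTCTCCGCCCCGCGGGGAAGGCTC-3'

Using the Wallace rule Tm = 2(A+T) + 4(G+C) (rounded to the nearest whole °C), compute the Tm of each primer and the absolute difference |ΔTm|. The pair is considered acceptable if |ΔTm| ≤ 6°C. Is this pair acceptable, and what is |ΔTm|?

|ΔTm| = 18°C; the pair is not acceptable.

Forward: A=9 T=6 G=5 C=6 → Tm = 2·15 + 4·11 = 74°C.
Reverse: A=2 T=4 G=8 C=12 → Tm = 2·6 + 4·20 = 92°C.
|ΔTm| = |74 − 92| = 18°C, > 6°C.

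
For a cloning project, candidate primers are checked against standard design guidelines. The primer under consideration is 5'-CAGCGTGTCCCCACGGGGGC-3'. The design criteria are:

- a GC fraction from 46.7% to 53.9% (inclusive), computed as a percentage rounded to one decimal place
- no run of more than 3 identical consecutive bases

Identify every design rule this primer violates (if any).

Fails: GC content, homopolymer run.

Base counts: A=2, T=2, G=8, C=8 (length 20).
GC content: GC 16/20 = 80.0%, outside 46.7–53.9% ✗
homopolymer run: longest run = 5, exceeds 3 ✗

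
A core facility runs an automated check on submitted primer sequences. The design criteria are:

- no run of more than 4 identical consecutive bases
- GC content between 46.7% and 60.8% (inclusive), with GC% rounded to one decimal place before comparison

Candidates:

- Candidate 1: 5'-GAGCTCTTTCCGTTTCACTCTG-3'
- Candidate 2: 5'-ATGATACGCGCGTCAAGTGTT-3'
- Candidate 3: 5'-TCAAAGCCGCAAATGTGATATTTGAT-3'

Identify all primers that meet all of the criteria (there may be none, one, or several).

Candidate 1 (22 nt, A=2 T=9 G=4 C=7): longest run = 3 ✓; GC 11/22 = 50.0% ✓ — passes.
Candidate 2 (21 nt, A=5 T=6 G=6 C=4): longest run = 2 ✓; GC 10/21 = 47.6% ✓ — passes.
Candidate 3 (26 nt, A=9 T=8 G=5 C=4): longest run = 3 ✓; GC 9/26 = 34.6%, outside 46.7–60.8% ✗ — fails.

Candidate 1 and Candidate 2.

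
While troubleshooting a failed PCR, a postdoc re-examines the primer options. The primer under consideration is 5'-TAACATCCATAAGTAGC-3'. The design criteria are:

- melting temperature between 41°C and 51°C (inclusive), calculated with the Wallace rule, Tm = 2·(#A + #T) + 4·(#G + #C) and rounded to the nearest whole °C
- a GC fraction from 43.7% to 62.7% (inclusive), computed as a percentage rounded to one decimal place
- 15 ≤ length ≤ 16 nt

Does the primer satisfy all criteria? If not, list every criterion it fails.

Base counts: A=7, T=4, G=2, C=4 (length 17).
Tm: Tm = 2·11 + 4·6 = 46°C ✓
GC content: GC 6/17 = 35.3%, outside 43.7–62.7% ✗
length: length 17, outside 15–16 ✗

Fails: GC content, length.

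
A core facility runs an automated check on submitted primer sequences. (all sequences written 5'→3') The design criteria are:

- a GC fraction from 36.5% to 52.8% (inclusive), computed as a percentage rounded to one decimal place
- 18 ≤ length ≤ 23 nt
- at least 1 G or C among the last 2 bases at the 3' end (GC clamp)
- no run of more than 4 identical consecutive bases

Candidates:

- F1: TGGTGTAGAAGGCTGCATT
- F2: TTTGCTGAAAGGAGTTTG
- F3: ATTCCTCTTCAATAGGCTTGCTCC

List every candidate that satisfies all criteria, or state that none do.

F2 only.

F1 (19 nt, A=4 T=6 G=7 C=2): GC 9/19 = 47.4% ✓; length 19 ✓; 3' end TT has 0 G/C, need ≥1 ✗; longest run = 2 ✓ — fails.
F2 (18 nt, A=4 T=7 G=6 C=1): GC 7/18 = 38.9% ✓; length 18 ✓; 3' end TG has 1 G/C ✓; longest run = 3 ✓ — passes.
F3 (24 nt, A=4 T=9 G=3 C=8): GC 11/24 = 45.8% ✓; length 24, outside 18–23 ✗; 3' end CC has 2 G/C ✓; longest run = 2 ✓ — fails.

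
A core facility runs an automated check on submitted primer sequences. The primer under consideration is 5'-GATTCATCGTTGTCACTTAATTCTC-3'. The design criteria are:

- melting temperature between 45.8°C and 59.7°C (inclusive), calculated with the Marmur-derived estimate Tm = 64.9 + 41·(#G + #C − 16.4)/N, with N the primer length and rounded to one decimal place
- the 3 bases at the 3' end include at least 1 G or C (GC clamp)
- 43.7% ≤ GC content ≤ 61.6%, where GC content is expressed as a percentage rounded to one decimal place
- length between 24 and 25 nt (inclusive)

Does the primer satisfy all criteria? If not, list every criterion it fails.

Base counts: A=5, T=11, G=3, C=6 (length 25).
Tm: Tm = 64.9 + 41·(9 − 16.4)/25 = 52.8°C ✓
GC clamp: 3' end CTC has 2 G/C ✓
GC content: GC 9/25 = 36.0%, outside 43.7–61.6% ✗
length: length 25 ✓

Fails: GC content.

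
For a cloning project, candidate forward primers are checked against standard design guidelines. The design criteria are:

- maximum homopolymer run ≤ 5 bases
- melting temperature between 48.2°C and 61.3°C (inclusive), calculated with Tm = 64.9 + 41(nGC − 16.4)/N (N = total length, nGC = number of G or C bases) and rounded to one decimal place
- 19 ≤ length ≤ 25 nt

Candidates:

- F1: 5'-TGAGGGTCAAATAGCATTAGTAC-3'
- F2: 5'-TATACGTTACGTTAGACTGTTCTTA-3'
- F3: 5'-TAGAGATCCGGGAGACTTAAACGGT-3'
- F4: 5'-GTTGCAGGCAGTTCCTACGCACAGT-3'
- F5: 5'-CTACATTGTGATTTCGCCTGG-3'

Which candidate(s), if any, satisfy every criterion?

F1 (23 nt, A=8 T=6 G=6 C=3): longest run = 3 ✓; Tm = 64.9 + 41·(9 − 16.4)/23 = 51.7°C ✓; length 23 ✓ — passes.
F2 (25 nt, A=6 T=11 G=4 C=4): longest run = 2 ✓; Tm = 64.9 + 41·(8 − 16.4)/25 = 51.1°C ✓; length 25 ✓ — passes.
F3 (25 nt, A=8 T=5 G=8 C=4): longest run = 3 ✓; Tm = 64.9 + 41·(12 − 16.4)/25 = 57.7°C ✓; length 25 ✓ — passes.
F4 (25 nt, A=5 T=6 G=7 C=7): longest run = 2 ✓; Tm = 64.9 + 41·(14 − 16.4)/25 = 61.0°C ✓; length 25 ✓ — passes.
F5 (21 nt, A=3 T=8 G=5 C=5): longest run = 3 ✓; Tm = 64.9 + 41·(10 − 16.4)/21 = 52.4°C ✓; length 21 ✓ — passes.

F1, F2, F3, F4 and F5.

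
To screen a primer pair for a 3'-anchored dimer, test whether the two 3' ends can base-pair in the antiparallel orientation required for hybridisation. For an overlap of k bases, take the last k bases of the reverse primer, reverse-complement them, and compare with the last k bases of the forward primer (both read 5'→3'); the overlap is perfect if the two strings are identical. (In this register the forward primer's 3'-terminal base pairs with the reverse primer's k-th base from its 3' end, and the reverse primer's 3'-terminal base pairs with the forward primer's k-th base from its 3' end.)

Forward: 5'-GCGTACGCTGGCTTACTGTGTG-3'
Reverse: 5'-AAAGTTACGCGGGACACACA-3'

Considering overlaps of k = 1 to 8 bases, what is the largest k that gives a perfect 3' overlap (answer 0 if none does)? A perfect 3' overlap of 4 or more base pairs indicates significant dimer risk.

Longest perfect overlap: 6 complementary base pairs; significant dimer risk (threshold 4).

Last 8 bases (5'→3') — forward …ACTGTGTG, reverse …GACACACA.
Reverse complement of the reverse primer's last 8 bases: TGTGTGTC; its first k bases are the reverse complement of the reverse primer's last k bases, so a perfect k-base overlap needs the forward primer's last k bases to equal them.
Comparing (forward last k vs required): k=1: G vs T ✗; k=2: TG vs TG ✓; k=3: GTG vs TGT ✗; k=4: TGTG vs TGTG ✓; k=5: GTGTG vs TGTGT ✗; k=6: TGTGTG vs TGTGTG ✓; k=7: CTGTGTG vs TGTGTGT ✗; k=8: ACTGTGTG vs TGTGTGTC ✗.
Perfect overlaps at k = 2, 4, 6; the largest is 6.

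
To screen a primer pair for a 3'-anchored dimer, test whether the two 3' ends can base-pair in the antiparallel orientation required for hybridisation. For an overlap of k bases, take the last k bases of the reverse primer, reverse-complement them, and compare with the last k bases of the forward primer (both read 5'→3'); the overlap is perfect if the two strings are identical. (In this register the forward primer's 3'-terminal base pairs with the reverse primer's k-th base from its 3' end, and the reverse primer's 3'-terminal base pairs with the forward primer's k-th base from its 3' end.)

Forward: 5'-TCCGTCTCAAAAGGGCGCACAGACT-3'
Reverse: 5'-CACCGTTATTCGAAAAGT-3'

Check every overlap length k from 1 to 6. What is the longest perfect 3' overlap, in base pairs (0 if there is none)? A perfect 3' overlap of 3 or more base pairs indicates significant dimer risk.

Last 6 bases (5'→3') — forward …CAGACT, reverse …AAAAGT.
Reverse complement of the reverse primer's last 6 bases: ACTTTT; its first k bases are the reverse complement of the reverse primer's last k bases, so a perfect k-base overlap needs the forward primer's last k bases to equal them.
Comparing (forward last k vs required): k=1: T vs A ✗; k=2: CT vs AC ✗; k=3: ACT vs ACT ✓; k=4: GACT vs ACTT ✗; k=5: AGACT vs ACTTT ✗; k=6: CAGACT vs ACTTTT ✗.
Only k = 3 is perfect, so the longest perfect 3' overlap is 3.

Longest perfect overlap: 3 complementary base pairs; significant dimer risk (threshold 3).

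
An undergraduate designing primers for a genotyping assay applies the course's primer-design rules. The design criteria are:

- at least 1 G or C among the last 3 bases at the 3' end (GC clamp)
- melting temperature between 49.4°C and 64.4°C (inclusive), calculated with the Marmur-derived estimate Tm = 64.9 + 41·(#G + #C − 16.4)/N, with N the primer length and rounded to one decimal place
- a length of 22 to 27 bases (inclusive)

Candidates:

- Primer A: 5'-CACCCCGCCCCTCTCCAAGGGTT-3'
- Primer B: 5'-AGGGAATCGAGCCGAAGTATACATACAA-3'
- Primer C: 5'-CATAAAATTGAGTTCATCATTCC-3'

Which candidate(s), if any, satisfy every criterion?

Primer A (23 nt, A=3 T=4 G=4 C=12): 3' end GTT has 1 G/C ✓; Tm = 64.9 + 41·(16 − 16.4)/23 = 64.2°C ✓; length 23 ✓ — passes.
Primer B (28 nt, A=12 T=4 G=7 C=5): 3' end CAA has 1 G/C ✓; Tm = 64.9 + 41·(12 − 16.4)/28 = 58.5°C ✓; length 28, outside 22–27 ✗ — fails.
Primer C (23 nt, A=8 T=8 G=2 C=5): 3' end TCC has 2 G/C ✓; Tm = 64.9 + 41·(7 − 16.4)/23 = 48.1°C, outside 49.4–64.4°C ✗; length 23 ✓ — fails.

Primer A only.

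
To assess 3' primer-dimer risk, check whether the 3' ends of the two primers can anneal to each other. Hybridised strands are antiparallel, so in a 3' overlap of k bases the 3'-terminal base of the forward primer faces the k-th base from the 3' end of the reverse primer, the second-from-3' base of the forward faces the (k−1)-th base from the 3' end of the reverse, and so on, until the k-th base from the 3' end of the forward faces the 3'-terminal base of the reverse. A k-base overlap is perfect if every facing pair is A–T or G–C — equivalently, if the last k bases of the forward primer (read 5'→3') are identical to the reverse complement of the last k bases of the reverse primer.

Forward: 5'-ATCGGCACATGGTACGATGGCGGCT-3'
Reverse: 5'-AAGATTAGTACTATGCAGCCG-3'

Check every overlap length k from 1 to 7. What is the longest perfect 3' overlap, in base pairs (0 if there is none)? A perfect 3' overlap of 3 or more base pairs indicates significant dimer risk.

Last 7 bases (5'→3') — forward …GGCGGCT, reverse …GCAGCCG.
Reverse complement of the reverse primer's last 7 bases: CGGCTGC; its first k bases are the reverse complement of the reverse primer's last k bases, so a perfect k-base overlap needs the forward primer's last k bases to equal them.
Comparing (forward last k vs required): k=1: T vs C ✗; k=2: CT vs CG ✗; k=3: GCT vs CGG ✗; k=4: GGCT vs CGGC ✗; k=5: CGGCT vs CGGCT ✓; k=6: GCGGCT vs CGGCTG ✗; k=7: GGCGGCT vs CGGCTGC ✗.
Only k = 5 is perfect, so the longest perfect 3' overlap is 5.

Longest perfect overlap: 5 complementary base pairs; significant dimer risk (threshold 3).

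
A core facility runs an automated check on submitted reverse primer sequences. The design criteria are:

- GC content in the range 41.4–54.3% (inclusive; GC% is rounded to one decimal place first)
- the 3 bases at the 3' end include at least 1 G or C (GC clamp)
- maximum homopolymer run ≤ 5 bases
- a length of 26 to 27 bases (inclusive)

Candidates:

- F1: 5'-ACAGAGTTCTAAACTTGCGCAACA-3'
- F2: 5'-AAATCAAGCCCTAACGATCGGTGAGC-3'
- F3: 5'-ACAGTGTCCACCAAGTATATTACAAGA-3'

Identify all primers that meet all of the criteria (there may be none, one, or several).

F1 (24 nt, A=9 T=5 G=4 C=6): GC 10/24 = 41.7% ✓; 3' end ACA has 1 G/C ✓; longest run = 3 ✓; length 24, outside 26–27 ✗ — fails.
F2 (26 nt, A=9 T=4 G=6 C=7): GC 13/26 = 50.0% ✓; 3' end AGC has 2 G/C ✓; longest run = 3 ✓; length 26 ✓ — passes.
F3 (27 nt, A=11 T=6 G=4 C=6): GC 10/27 = 37.0%, outside 41.4–54.3% ✗; 3' end AGA has 1 G/C ✓; longest run = 2 ✓; length 27 ✓ — fails.

F2 only.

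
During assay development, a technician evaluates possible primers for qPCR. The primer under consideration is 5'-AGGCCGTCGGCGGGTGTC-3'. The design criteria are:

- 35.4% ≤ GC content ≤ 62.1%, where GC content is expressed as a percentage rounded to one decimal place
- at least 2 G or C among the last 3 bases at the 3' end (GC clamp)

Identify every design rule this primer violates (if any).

Base counts: A=1, T=3, G=9, C=5 (length 18).
GC content: GC 14/18 = 77.8%, outside 35.4–62.1% ✗
GC clamp: 3' end GTC has 2 G/C ✓

Fails: GC content.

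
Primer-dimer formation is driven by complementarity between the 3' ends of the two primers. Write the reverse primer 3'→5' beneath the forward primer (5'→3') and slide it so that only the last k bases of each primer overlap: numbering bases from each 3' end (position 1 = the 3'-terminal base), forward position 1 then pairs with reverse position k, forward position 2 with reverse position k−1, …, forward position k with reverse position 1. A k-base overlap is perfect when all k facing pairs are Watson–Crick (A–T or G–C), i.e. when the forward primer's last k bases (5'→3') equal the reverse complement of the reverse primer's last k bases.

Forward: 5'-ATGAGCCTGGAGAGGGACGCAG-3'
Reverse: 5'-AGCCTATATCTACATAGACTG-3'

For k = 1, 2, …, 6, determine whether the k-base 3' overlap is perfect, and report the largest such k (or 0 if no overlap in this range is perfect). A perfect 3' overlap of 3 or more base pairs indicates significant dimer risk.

Last 6 bases (5'→3') — forward …ACGCAG, reverse …AGACTG.
Reverse complement of the reverse primer's last 6 bases: CAGTCT; its first k bases are the reverse complement of the reverse primer's last k bases, so a perfect k-base overlap needs the forward primer's last k bases to equal them.
Comparing (forward last k vs required): k=1: G vs C ✗; k=2: AG vs CA ✗; k=3: CAG vs CAG ✓; k=4: GCAG vs CAGT ✗; k=5: CGCAG vs CAGTC ✗; k=6: ACGCAG vs CAGTCT ✗.
Only k = 3 is perfect, so the longest perfect 3' overlap is 3.

Longest perfect overlap: 3 complementary base pairs; significant dimer risk (threshold 3).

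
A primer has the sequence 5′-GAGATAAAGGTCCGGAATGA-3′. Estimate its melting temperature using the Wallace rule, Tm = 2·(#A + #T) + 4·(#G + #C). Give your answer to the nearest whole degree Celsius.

58°C

Base counts: A=8, T=3, G=7, C=2 (length 20).
Tm = 2·(8+3) + 4·(7+2) = 2·11 + 4·9 = 22 + 36 = 58°C.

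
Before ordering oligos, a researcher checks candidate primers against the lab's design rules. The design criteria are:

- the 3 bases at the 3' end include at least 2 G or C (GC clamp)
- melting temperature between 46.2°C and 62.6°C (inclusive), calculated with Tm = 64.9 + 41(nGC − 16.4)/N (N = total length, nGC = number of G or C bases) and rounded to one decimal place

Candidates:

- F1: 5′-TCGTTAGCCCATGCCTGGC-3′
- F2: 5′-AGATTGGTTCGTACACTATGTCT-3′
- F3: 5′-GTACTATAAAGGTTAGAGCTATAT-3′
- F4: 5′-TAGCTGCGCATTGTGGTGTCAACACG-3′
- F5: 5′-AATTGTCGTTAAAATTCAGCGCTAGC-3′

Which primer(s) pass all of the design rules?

F1 (19 nt, A=2 T=5 G=5 C=7): 3' end GGC has 3 G/C ✓; Tm = 64.9 + 41·(12 − 16.4)/19 = 55.4°C ✓ — passes.
F2 (23 nt, A=5 T=9 G=5 C=4): 3' end TCT has 1 G/C, need ≥2 ✗; Tm = 64.9 + 41·(9 − 16.4)/23 = 51.7°C ✓ — fails.
F3 (24 nt, A=9 T=8 G=5 C=2): 3' end TAT has 0 G/C, need ≥2 ✗; Tm = 64.9 + 41·(7 − 16.4)/24 = 48.8°C ✓ — fails.
F4 (26 nt, A=5 T=7 G=8 C=6): 3' end ACG has 2 G/C ✓; Tm = 64.9 + 41·(14 − 16.4)/26 = 61.1°C ✓ — passes.
F5 (26 nt, A=8 T=8 G=5 C=5): 3' end AGC has 2 G/C ✓; Tm = 64.9 + 41·(10 − 16.4)/26 = 54.8°C ✓ — passes.

F1, F4 and F5.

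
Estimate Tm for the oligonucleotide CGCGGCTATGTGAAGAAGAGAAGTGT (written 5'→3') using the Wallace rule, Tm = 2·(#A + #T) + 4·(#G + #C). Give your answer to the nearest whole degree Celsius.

78°C

Base counts: A=8, T=5, G=10, C=3 (length 26).
Tm = 2·(8+5) + 4·(10+3) = 2·13 + 4·13 = 26 + 52 = 78°C.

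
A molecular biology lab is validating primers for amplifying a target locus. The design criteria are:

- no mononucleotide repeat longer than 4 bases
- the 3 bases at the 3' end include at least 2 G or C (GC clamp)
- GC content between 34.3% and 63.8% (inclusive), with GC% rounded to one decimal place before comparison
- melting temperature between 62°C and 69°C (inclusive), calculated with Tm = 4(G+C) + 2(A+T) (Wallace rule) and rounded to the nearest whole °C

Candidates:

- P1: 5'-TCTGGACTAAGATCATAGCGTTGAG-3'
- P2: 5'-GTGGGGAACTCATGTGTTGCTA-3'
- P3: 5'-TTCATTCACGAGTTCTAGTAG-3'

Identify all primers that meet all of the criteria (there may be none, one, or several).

P1 (25 nt, A=7 T=7 G=7 C=4): longest run = 2 ✓; 3' end GAG has 2 G/C ✓; GC 11/25 = 44.0% ✓; Tm = 2·14 + 4·11 = 72°C, outside 62–69°C ✗ — fails.
P2 (22 nt, A=4 T=7 G=8 C=3): longest run = 4 ✓; 3' end CTA has 1 G/C, need ≥2 ✗; GC 11/22 = 50.0% ✓; Tm = 2·11 + 4·11 = 66°C ✓ — fails.
P3 (21 nt, A=5 T=8 G=4 C=4): longest run = 2 ✓; 3' end TAG has 1 G/C, need ≥2 ✗; GC 8/21 = 38.1% ✓; Tm = 2·13 + 4·8 = 58°C, outside 62–69°C ✗ — fails.

None of the candidates satisfy all criteria.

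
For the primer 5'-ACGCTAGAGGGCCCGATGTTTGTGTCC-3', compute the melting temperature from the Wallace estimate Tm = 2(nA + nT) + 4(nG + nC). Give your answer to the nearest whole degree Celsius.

86°C

Base counts: A=4, T=7, G=9, C=7 (length 27).
Tm = 2·(4+7) + 4·(9+7) = 2·11 + 4·16 = 22 + 64 = 86°C.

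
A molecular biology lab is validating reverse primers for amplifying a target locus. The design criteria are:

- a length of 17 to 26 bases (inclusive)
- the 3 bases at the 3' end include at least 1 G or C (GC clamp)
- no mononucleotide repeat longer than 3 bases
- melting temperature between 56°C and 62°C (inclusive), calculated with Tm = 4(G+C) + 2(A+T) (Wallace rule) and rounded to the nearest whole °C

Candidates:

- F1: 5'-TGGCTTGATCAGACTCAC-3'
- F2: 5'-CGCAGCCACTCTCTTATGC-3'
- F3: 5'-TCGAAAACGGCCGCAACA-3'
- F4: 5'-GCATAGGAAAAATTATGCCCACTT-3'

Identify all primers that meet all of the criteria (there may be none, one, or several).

F2 only.

F1 (18 nt, A=4 T=5 G=4 C=5): length 18 ✓; 3' end CAC has 2 G/C ✓; longest run = 2 ✓; Tm = 2·9 + 4·9 = 54°C, outside 56–62°C ✗ — fails.
F2 (19 nt, A=3 T=5 G=3 C=8): length 19 ✓; 3' end TGC has 2 G/C ✓; longest run = 2 ✓; Tm = 2·8 + 4·11 = 60°C ✓ — passes.
F3 (18 nt, A=7 T=1 G=4 C=6): length 18 ✓; 3' end ACA has 1 G/C ✓; longest run = 4, exceeds 3 ✗; Tm = 2·8 + 4·10 = 56°C ✓ — fails.
F4 (24 nt, A=9 T=6 G=4 C=5): length 24 ✓; 3' end CTT has 1 G/C ✓; longest run = 5, exceeds 3 ✗; Tm = 2·15 + 4·9 = 66°C, outside 56–62°C ✗ — fails.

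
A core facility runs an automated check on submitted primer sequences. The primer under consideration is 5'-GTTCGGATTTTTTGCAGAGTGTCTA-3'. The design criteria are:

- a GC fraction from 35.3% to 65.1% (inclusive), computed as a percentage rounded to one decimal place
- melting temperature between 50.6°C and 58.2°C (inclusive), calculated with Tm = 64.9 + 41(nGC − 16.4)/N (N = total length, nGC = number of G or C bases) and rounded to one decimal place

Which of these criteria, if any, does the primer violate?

Base counts: A=4, T=11, G=7, C=3 (length 25).
GC content: GC 10/25 = 40.0% ✓
Tm: Tm = 64.9 + 41·(10 − 16.4)/25 = 54.4°C ✓

Meets all criteria.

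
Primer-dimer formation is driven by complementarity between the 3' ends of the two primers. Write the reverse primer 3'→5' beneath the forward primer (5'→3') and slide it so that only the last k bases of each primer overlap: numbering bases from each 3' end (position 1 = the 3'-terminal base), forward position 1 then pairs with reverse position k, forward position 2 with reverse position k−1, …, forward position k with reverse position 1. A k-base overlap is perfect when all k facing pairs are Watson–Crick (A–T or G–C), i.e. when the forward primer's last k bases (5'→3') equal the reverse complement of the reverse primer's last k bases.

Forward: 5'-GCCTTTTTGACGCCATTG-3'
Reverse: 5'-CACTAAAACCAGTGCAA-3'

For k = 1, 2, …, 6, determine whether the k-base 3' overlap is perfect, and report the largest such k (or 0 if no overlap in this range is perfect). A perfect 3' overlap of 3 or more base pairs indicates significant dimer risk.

Longest perfect overlap: 3 complementary base pairs; significant dimer risk (threshold 3).

Last 6 bases (5'→3') — forward …CCATTG, reverse …GTGCAA.
Reverse complement of the reverse primer's last 6 bases: TTGCAC; its first k bases are the reverse complement of the reverse primer's last k bases, so a perfect k-base overlap needs the forward primer's last k bases to equal them.
Comparing (forward last k vs required): k=1: G vs T ✗; k=2: TG vs TT ✗; k=3: TTG vs TTG ✓; k=4: ATTG vs TTGC ✗; k=5: CATTG vs TTGCA ✗; k=6: CCATTG vs TTGCAC ✗.
Only k = 3 is perfect, so the longest perfect 3' overlap is 3.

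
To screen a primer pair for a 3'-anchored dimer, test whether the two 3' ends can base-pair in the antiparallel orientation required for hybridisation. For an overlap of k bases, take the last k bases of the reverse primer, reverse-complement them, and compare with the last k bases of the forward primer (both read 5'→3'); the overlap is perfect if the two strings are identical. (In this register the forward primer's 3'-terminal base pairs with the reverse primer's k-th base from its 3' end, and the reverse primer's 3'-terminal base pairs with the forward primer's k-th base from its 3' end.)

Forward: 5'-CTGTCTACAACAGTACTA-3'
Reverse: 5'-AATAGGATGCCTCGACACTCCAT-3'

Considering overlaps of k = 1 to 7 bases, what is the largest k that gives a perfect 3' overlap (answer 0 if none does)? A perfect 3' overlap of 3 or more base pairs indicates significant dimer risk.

Last 7 bases (5'→3') — forward …AGTACTA, reverse …ACTCCAT.
Reverse complement of the reverse primer's last 7 bases: ATGGAGT; its first k bases are the reverse complement of the reverse primer's last k bases, so a perfect k-base overlap needs the forward primer's last k bases to equal them.
Comparing (forward last k vs required): k=1: A vs A ✓; k=2: TA vs AT ✗; k=3: CTA vs ATG ✗; k=4: ACTA vs ATGG ✗; k=5: TACTA vs ATGGA ✗; k=6: GTACTA vs ATGGAG ✗; k=7: AGTACTA vs ATGGAGT ✗.
Only k = 1 is perfect, so the longest perfect 3' overlap is 1.

Longest perfect overlap: 1 complementary base pair; below the dimer-risk threshold (threshold 3).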